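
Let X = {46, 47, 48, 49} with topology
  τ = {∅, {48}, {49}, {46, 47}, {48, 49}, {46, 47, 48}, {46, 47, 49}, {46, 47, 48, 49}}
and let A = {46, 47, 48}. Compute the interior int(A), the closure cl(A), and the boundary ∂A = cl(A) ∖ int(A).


int(A) = {46, 47, 48}, cl(A) = {46, 47, 48}, ∂A = ∅.

Closed sets in (X, τ) are complements of opens:
  closed(X, τ) = {∅, {48}, {49}, {46, 47}, {48, 49}, {46, 47, 48}, {46, 47, 49}, {46, 47, 48, 49}}.
int(A) = ⋃ {U ∈ τ : U ⊆ A}. Opens contained in A: ∅, {48}, {46, 47}, {46, 47, 48}.
Taking the union of these: int(A) = {46, 47, 48}.
cl(A) = ⋂ {C closed : A ⊆ C}. Closed sets containing A: {46, 47, 48}, {46, 47, 48, 49}.
Intersecting these: cl(A) = {46, 47, 48}.
∂A = cl(A) ∖ int(A) = {46, 47, 48} ∖ {46, 47, 48} = ∅.


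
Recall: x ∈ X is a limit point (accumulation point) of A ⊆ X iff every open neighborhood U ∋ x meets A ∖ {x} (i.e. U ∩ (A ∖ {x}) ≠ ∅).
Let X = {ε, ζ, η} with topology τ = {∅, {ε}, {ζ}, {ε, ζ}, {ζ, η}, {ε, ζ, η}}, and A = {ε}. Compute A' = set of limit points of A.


A' = ∅

For each x ∈ X, list the open sets U ∈ τ with x ∈ U, then check whether U ∩ (A ∖ {x}) ≠ ∅ for every such U.
  x = ε: open {ε} ∋ x has {ε} ∩ (A ∖ {ε}) = ∅, so x is NOT a limit point.
  x = ζ: open {ζ} ∋ x has {ζ} ∩ (A ∖ {ζ}) = ∅, so x is NOT a limit point.
  x = η: open {ζ, η} ∋ x has {ζ, η} ∩ (A ∖ {η}) = ∅, so x is NOT a limit point.
Collecting: A' = ∅.


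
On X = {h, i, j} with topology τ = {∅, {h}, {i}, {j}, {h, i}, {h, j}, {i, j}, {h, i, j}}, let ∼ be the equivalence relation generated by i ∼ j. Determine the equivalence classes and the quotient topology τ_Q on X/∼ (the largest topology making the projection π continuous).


X/∼ = {[h], [i=j]}; |τ_Q| = 4.

Equivalence classes: [h], [i=j].
Quotient map π: X → X/∼ sends h ↦ [h], i ↦ [i=j], j ↦ [i=j].
For each subset V ⊆ X/∼, compute π^{-1}(V) ⊆ X and check whether π^{-1}(V) ∈ τ. V is open in τ_Q iff π^{-1}(V) ∈ τ.
  V = {}: π^{-1}(V) = ∅ ∈ τ ✓.
  V = {[h]}: π^{-1}(V) = {h} ∈ τ ✓.
  V = {[i=j]}: π^{-1}(V) = {i, j} ∈ τ ✓.
  V = {[h], [i=j]}: π^{-1}(V) = {h, i, j} ∈ τ ✓.
Open sets in the quotient: τ_Q = {{}, {[h]}, {[i=j]}, {[h], [i=j]}} (4 elements).


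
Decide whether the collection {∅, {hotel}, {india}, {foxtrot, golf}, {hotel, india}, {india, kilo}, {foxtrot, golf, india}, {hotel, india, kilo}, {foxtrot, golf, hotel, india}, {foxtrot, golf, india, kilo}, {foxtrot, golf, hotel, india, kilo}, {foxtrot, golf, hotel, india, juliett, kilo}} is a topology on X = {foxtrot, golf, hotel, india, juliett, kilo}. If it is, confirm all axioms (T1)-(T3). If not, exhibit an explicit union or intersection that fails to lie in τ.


τ is NOT a topology on X.

Axiom (T1): ∅ ∈ τ? Yes; X ∈ τ? Yes.
Axiom (T2/T3): check pairwise unions and intersections of members of τ.
Counterexample for (T2): {hotel} ∪ {foxtrot, golf} = {foxtrot, golf, hotel} ∉ τ. Therefore τ is NOT a topology.


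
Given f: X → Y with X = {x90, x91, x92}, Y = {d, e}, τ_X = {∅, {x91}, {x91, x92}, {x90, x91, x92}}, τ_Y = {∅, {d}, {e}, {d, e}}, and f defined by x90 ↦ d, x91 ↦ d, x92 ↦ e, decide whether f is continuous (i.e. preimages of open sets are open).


f is NOT continuous.

Compute f^{-1}(U) for each U ∈ τ_Y:
  U = ∅: f^{-1}(U) = ∅ ∈ τ_X ✓.
  U = {d}: f^{-1}(U) = {x90, x91} ∉ τ_X ✗.
  U = {e}: f^{-1}(U) = {x92} ∉ τ_X ✗.
  U = {d, e}: f^{-1}(U) = {x90, x91, x92} ∈ τ_X ✓.
Found U = {d} with f^{-1}(U) = {x90, x91} not in τ_X. Therefore f is NOT continuous.


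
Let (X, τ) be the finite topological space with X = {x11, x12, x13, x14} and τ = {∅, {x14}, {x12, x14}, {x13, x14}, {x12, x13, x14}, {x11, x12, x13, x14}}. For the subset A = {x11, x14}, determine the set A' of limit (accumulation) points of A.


A' = {x11, x12, x13}

For each x ∈ X, list the open sets U ∈ τ with x ∈ U, then check whether U ∩ (A ∖ {x}) ≠ ∅ for every such U.
  x = x11: opens ∋ x are {x11, x12, x13, x14}; each meets A ∖ {x11}, so x IS a limit point.
  x = x12: opens ∋ x are {x12, x14}, {x12, x13, x14}, {x11, x12, x13, x14}; each meets A ∖ {x12}, so x IS a limit point.
  x = x13: opens ∋ x are {x13, x14}, {x12, x13, x14}, {x11, x12, x13, x14}; each meets A ∖ {x13}, so x IS a limit point.
  x = x14: open {x14} ∋ x has {x14} ∩ (A ∖ {x14}) = ∅, so x is NOT a limit point.
Collecting: A' = {x11, x12, x13}.


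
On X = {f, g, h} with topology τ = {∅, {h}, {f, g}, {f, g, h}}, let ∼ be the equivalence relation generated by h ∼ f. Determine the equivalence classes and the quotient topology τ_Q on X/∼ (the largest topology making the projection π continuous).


X/∼ = {[f=h], [g]}; |τ_Q| = 2.

Equivalence classes: [f=h], [g].
Quotient map π: X → X/∼ sends f ↦ [f=h], g ↦ [g], h ↦ [f=h].
For each subset V ⊆ X/∼, compute π^{-1}(V) ⊆ X and check whether π^{-1}(V) ∈ τ. V is open in τ_Q iff π^{-1}(V) ∈ τ.
  V = {}: π^{-1}(V) = ∅ ∈ τ ✓.
  V = {[f=h]}: π^{-1}(V) = {f, h} ∉ τ ✗.
  V = {[g]}: π^{-1}(V) = {g} ∉ τ ✗.
  V = {[f=h], [g]}: π^{-1}(V) = {f, g, h} ∈ τ ✓.
Open sets in the quotient: τ_Q = {{}, {[f=h], [g]}} (2 elements).


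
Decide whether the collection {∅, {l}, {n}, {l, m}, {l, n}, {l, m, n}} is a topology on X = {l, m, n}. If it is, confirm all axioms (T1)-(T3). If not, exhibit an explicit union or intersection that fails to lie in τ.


τ IS a topology on X.

Axiom (T1): ∅ ∈ τ? Yes; X ∈ τ? Yes.
Axiom (T2/T3): check pairwise unions and intersections of members of τ.
All pairwise intersections and unions checked — each lies in τ. Therefore τ satisfies (T1), (T2), (T3): it IS a topology on X.


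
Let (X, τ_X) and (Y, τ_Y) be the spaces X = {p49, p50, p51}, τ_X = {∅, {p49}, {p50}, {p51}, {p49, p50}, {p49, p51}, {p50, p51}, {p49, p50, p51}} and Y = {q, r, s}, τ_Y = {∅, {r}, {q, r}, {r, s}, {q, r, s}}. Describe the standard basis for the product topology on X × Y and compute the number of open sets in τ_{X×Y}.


Basis B = {∅ × ∅, {p49} × {r}, {p50} × {r}, {p51} × {r}, {p49} × {q, r}, {p49} × {r, s}, {p49, p50} × {r}, {p49, p51} × {r}, {p50} × {q, r}, {p50} × {r, s}, {p50, p51} × {r}, {p51} × {q, r}, {p51} × {r, s}, {p49} × {q, r, s}, {p49, p50, p51} × {r}, {p50} × {q, r, s}, {p51} × {q, r, s}, {p49, p50} × {q, r}, {p49, p51} × {q, r}, {p49, p50} × {r, s}, {p49, p51} × {r, s}, {p50, p51} × {q, r}, {p50, p51} × {r, s}, {p49, p50} × {q, r, s}, {p49, p51} × {q, r, s}, {p49, p50, p51} × {q, r}, {p49, p50, p51} × {r, s}, {p50, p51} × {q, r, s}, {p49, p50, p51} × {q, r, s}}; |τ_{X×Y}| = 125.

Enumerate products U × V with U ∈ τ_X, V ∈ τ_Y (deduplicated):
  ∅ × ∅ = {} (∅)
  {p49} × {r} = {(p49,r)}
  {p50} × {r} = {(p50,r)}
  {p51} × {r} = {(p51,r)}
  {p49} × {q, r} = {(p49,q), (p49,r)}
  {p49} × {r, s} = {(p49,r), (p49,s)}
  {p49, p50} × {r} = {(p49,r), (p50,r)}
  {p49, p51} × {r} = {(p49,r), (p51,r)}
  {p50} × {q, r} = {(p50,q), (p50,r)}
  {p50} × {r, s} = {(p50,r), (p50,s)}
  {p50, p51} × {r} = {(p50,r), (p51,r)}
  {p51} × {q, r} = {(p51,q), (p51,r)}
  {p51} × {r, s} = {(p51,r), (p51,s)}
  {p49} × {q, r, s} = {(p49,q), (p49,r), (p49,s)}
  {p49, p50, p51} × {r} = {(p49,r), (p50,r), (p51,r)}
  {p50} × {q, r, s} = {(p50,q), (p50,r), (p50,s)}
  {p51} × {q, r, s} = {(p51,q), (p51,r), (p51,s)}
  {p49, p50} × {q, r} = {(p49,q), (p49,r), (p50,q), (p50,r)}
  {p49, p51} × {q, r} = {(p49,q), (p49,r), (p51,q), (p51,r)}
  {p49, p50} × {r, s} = {(p49,r), (p49,s), (p50,r), (p50,s)}
  {p49, p51} × {r, s} = {(p49,r), (p49,s), (p51,r), (p51,s)}
  {p50, p51} × {q, r} = {(p50,q), (p50,r), (p51,q), (p51,r)}
  {p50, p51} × {r, s} = {(p50,r), (p50,s), (p51,r), (p51,s)}
  {p49, p50} × {q, r, s} = {(p49,q), (p49,r), (p49,s), (p50,q), (p50,r), (p50,s)}
  {p49, p51} × {q, r, s} = {(p49,q), (p49,r), (p49,s), (p51,q), (p51,r), (p51,s)}
  {p49, p50, p51} × {q, r} = {(p49,q), (p49,r), (p50,q), (p50,r), (p51,q), (p51,r)}
  {p49, p50, p51} × {r, s} = {(p49,r), (p49,s), (p50,r), (p50,s), (p51,r), (p51,s)}
  {p50, p51} × {q, r, s} = {(p50,q), (p50,r), (p50,s), (p51,q), (p51,r), (p51,s)}
  {p49, p50, p51} × {q, r, s} = {(p49,q), (p49,r), (p49,s), (p50,q), (p50,r), (p50,s), (p51,q), (p51,r), (p51,s)}
These 29 distinct sets form the basis B.
Close under arbitrary unions to get τ_{X×Y}; counting gives |τ_{X×Y}| = 125.


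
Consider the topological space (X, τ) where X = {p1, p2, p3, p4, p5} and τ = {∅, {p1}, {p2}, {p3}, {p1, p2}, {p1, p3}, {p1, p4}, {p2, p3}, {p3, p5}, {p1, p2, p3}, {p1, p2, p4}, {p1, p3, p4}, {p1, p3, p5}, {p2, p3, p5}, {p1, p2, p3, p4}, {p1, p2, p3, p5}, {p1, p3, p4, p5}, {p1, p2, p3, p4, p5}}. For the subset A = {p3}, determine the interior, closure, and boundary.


int(A) = {p3}, cl(A) = {p3, p5}, ∂A = {p5}.

Closed sets in (X, τ) are complements of opens:
  closed(X, τ) = {∅, {p2}, {p4}, {p5}, {p1, p4}, {p2, p4}, {p2, p5}, {p3, p5}, {p4, p5}, {p1, p2, p4}, {p1, p4, p5}, {p2, p3, p5}, {p2, p4, p5}, {p3, p4, p5}, {p1, p2, p4, p5}, {p1, p3, p4, p5}, {p2, p3, p4, p5}, {p1, p2, p3, p4, p5}}.
int(A) = ⋃ {U ∈ τ : U ⊆ A}. Opens contained in A: ∅, {p3}.
Taking the union of these: int(A) = {p3}.
cl(A) = ⋂ {C closed : A ⊆ C}. Closed sets containing A: {p3, p5}, {p2, p3, p5}, {p3, p4, p5}, {p1, p3, p4, p5}, {p2, p3, p4, p5}, {p1, p2, p3, p4, p5}.
Intersecting these: cl(A) = {p3, p5}.
∂A = cl(A) ∖ int(A) = {p3, p5} ∖ {p3} = {p5}.


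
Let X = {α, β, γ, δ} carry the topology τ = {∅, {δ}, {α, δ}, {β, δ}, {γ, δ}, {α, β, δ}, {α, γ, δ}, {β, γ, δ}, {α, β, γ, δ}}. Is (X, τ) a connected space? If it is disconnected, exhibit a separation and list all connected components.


(X, τ) is connected.

Find clopen sets (U ∈ τ with X ∖ U ∈ τ):
  U = ∅, X ∖ U = {α, β, γ, δ} — both open, so U is clopen.
  U = {α, β, γ, δ}, X ∖ U = ∅ — both open, so U is clopen.
Only trivial clopens (∅ and X) exist, so (X, τ) is connected.
Compute connected components by grouping points that agree on all clopens:
  component: {α, β, γ, δ}


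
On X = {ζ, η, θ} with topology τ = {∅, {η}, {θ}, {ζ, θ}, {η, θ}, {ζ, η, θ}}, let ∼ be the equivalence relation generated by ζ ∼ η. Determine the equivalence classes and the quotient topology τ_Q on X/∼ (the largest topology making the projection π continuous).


X/∼ = {[ζ=η], [θ]}; |τ_Q| = 3.

Equivalence classes: [ζ=η], [θ].
Quotient map π: X → X/∼ sends ζ ↦ [ζ=η], η ↦ [ζ=η], θ ↦ [θ].
For each subset V ⊆ X/∼, compute π^{-1}(V) ⊆ X and check whether π^{-1}(V) ∈ τ. V is open in τ_Q iff π^{-1}(V) ∈ τ.
  V = {}: π^{-1}(V) = ∅ ∈ τ ✓.
  V = {[ζ=η]}: π^{-1}(V) = {ζ, η} ∉ τ ✗.
  V = {[θ]}: π^{-1}(V) = {θ} ∈ τ ✓.
  V = {[ζ=η], [θ]}: π^{-1}(V) = {ζ, η, θ} ∈ τ ✓.
Open sets in the quotient: τ_Q = {{}, {[θ]}, {[ζ=η], [θ]}} (3 elements).


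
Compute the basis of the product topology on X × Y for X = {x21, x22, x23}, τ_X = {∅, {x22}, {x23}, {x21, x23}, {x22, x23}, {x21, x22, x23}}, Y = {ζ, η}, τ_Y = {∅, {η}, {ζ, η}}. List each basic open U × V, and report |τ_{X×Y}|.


Basis B = {∅ × ∅, {x22} × {η}, {x23} × {η}, {x21, x23} × {η}, {x22} × {ζ, η}, {x22, x23} × {η}, {x23} × {ζ, η}, {x21, x22, x23} × {η}, {x21, x23} × {ζ, η}, {x22, x23} × {ζ, η}, {x21, x22, x23} × {ζ, η}}; |τ_{X×Y}| = 18.

Enumerate products U × V with U ∈ τ_X, V ∈ τ_Y (deduplicated):
  ∅ × ∅ = {} (∅)
  {x22} × {η} = {(x22,η)}
  {x23} × {η} = {(x23,η)}
  {x21, x23} × {η} = {(x21,η), (x23,η)}
  {x22} × {ζ, η} = {(x22,ζ), (x22,η)}
  {x22, x23} × {η} = {(x22,η), (x23,η)}
  {x23} × {ζ, η} = {(x23,ζ), (x23,η)}
  {x21, x22, x23} × {η} = {(x21,η), (x22,η), (x23,η)}
  {x21, x23} × {ζ, η} = {(x21,ζ), (x21,η), (x23,ζ), (x23,η)}
  {x22, x23} × {ζ, η} = {(x22,ζ), (x22,η), (x23,ζ), (x23,η)}
  {x21, x22, x23} × {ζ, η} = {(x21,ζ), (x21,η), (x22,ζ), (x22,η), (x23,ζ), (x23,η)}
These 11 distinct sets form the basis B.
Close under arbitrary unions to get τ_{X×Y}; counting gives |τ_{X×Y}| = 18.


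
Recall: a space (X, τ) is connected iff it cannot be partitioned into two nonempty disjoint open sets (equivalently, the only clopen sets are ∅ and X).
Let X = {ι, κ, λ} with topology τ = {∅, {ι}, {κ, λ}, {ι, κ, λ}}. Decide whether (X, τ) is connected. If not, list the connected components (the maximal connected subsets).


(X, τ) is disconnected; components = [{ι}, {κ, λ}].

Find clopen sets (U ∈ τ with X ∖ U ∈ τ):
  U = ∅, X ∖ U = {ι, κ, λ} — both open, so U is clopen.
  U = {ι}, X ∖ U = {κ, λ} — both open, so U is clopen.
  U = {κ, λ}, X ∖ U = {ι} — both open, so U is clopen.
  U = {ι, κ, λ}, X ∖ U = ∅ — both open, so U is clopen.
Nontrivial clopen(s) exist: e.g. {κ, λ}. So (X, τ) is disconnected.
Compute connected components by grouping points that agree on all clopens:
  component: {ι}
  component: {κ, λ}


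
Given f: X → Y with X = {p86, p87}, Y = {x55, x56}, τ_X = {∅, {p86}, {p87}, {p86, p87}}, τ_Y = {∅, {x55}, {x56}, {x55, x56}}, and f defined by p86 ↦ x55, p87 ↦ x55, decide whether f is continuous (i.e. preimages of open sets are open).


f IS continuous.

Compute f^{-1}(U) for each U ∈ τ_Y:
  U = ∅: f^{-1}(U) = ∅ ∈ τ_X ✓.
  U = {x55}: f^{-1}(U) = {p86, p87} ∈ τ_X ✓.
  U = {x56}: f^{-1}(U) = ∅ ∈ τ_X ✓.
  U = {x55, x56}: f^{-1}(U) = {p86, p87} ∈ τ_X ✓.
Every preimage lies in τ_X, so f IS continuous.


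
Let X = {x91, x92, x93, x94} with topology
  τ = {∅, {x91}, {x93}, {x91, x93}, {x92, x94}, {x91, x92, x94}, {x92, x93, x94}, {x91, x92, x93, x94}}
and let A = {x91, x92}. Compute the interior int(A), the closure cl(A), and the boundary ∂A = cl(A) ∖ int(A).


int(A) = {x91}, cl(A) = {x91, x92, x94}, ∂A = {x92, x94}.

Closed sets in (X, τ) are complements of opens:
  closed(X, τ) = {∅, {x91}, {x93}, {x91, x93}, {x92, x94}, {x91, x92, x94}, {x92, x93, x94}, {x91, x92, x93, x94}}.
int(A) = ⋃ {U ∈ τ : U ⊆ A}. Opens contained in A: ∅, {x91}.
Taking the union of these: int(A) = {x91}.
cl(A) = ⋂ {C closed : A ⊆ C}. Closed sets containing A: {x91, x92, x94}, {x91, x92, x93, x94}.
Intersecting these: cl(A) = {x91, x92, x94}.
∂A = cl(A) ∖ int(A) = {x91, x92, x94} ∖ {x91} = {x92, x94}.


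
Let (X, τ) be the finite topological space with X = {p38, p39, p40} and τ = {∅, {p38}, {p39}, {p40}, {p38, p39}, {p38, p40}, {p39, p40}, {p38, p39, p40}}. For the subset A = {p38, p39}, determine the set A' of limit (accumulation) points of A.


A' = ∅

For each x ∈ X, list the open sets U ∈ τ with x ∈ U, then check whether U ∩ (A ∖ {x}) ≠ ∅ for every such U.
  x = p38: open {p38} ∋ x has {p38} ∩ (A ∖ {p38}) = ∅, so x is NOT a limit point.
  x = p39: open {p39} ∋ x has {p39} ∩ (A ∖ {p39}) = ∅, so x is NOT a limit point.
  x = p40: open {p40} ∋ x has {p40} ∩ (A ∖ {p40}) = ∅, so x is NOT a limit point.
Collecting: A' = ∅.


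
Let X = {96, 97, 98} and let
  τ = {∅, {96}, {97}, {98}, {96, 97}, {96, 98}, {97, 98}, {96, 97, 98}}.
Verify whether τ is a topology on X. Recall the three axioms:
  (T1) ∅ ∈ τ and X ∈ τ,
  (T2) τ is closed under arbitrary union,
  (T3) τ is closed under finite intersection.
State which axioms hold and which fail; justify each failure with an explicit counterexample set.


τ IS a topology on X.

Axiom (T1): ∅ ∈ τ? Yes; X ∈ τ? Yes.
Axiom (T2/T3): check pairwise unions and intersections of members of τ.
All pairwise intersections and unions checked — each lies in τ. Therefore τ satisfies (T1), (T2), (T3): it IS a topology on X.


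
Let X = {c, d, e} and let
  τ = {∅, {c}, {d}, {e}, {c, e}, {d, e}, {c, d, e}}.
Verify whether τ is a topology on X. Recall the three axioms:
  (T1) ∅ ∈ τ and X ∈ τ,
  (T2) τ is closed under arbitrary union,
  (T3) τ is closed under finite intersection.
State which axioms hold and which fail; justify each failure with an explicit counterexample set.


τ is NOT a topology on X.

Axiom (T1): ∅ ∈ τ? Yes; X ∈ τ? Yes.
Axiom (T2/T3): check pairwise unions and intersections of members of τ.
Counterexample for (T2): {c} ∪ {d} = {c, d} ∉ τ. Therefore τ is NOT a topology.


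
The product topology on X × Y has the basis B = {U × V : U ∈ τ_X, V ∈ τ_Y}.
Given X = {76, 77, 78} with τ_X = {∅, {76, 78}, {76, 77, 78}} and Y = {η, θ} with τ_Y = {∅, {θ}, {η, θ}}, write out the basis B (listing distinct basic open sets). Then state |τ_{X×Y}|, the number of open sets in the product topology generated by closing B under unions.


Basis B = {∅ × ∅, {76, 78} × {θ}, {76, 77, 78} × {θ}, {76, 78} × {η, θ}, {76, 77, 78} × {η, θ}}; |τ_{X×Y}| = 6.

Enumerate products U × V with U ∈ τ_X, V ∈ τ_Y (deduplicated):
  ∅ × ∅ = {} (∅)
  {76, 78} × {θ} = {(76,θ), (78,θ)}
  {76, 77, 78} × {θ} = {(76,θ), (77,θ), (78,θ)}
  {76, 78} × {η, θ} = {(76,η), (76,θ), (78,η), (78,θ)}
  {76, 77, 78} × {η, θ} = {(76,η), (76,θ), (77,η), (77,θ), (78,η), (78,θ)}
These 5 distinct sets form the basis B.
Close under arbitrary unions to get τ_{X×Y}; counting gives |τ_{X×Y}| = 6.


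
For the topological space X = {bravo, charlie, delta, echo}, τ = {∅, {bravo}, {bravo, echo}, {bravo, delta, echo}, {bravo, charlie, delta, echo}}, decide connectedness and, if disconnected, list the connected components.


(X, τ) is connected.

Find clopen sets (U ∈ τ with X ∖ U ∈ τ):
  U = ∅, X ∖ U = {bravo, charlie, delta, echo} — both open, so U is clopen.
  U = {bravo, charlie, delta, echo}, X ∖ U = ∅ — both open, so U is clopen.
Only trivial clopens (∅ and X) exist, so (X, τ) is connected.
Compute connected components by grouping points that agree on all clopens:
  component: {bravo, charlie, delta, echo}


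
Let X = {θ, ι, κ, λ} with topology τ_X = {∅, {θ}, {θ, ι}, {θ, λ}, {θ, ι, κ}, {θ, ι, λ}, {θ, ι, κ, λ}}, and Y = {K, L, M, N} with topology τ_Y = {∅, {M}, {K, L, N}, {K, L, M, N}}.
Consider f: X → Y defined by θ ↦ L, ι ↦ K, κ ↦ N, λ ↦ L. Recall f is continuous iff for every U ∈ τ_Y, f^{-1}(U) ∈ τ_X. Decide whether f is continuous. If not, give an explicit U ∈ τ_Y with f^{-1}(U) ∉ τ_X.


f IS continuous.

Compute f^{-1}(U) for each U ∈ τ_Y:
  U = ∅: f^{-1}(U) = ∅ ∈ τ_X ✓.
  U = {M}: f^{-1}(U) = ∅ ∈ τ_X ✓.
  U = {K, L, N}: f^{-1}(U) = {θ, ι, κ, λ} ∈ τ_X ✓.
  U = {K, L, M, N}: f^{-1}(U) = {θ, ι, κ, λ} ∈ τ_X ✓.
Every preimage lies in τ_X, so f IS continuous.


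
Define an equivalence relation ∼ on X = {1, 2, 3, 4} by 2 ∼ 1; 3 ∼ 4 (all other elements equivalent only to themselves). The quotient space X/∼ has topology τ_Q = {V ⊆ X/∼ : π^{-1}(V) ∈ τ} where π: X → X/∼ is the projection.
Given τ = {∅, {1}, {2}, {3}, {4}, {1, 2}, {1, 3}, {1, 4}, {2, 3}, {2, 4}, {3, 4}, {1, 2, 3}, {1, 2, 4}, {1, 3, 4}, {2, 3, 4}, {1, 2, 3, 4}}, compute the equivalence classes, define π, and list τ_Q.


X/∼ = {[1=2], [3=4]}; |τ_Q| = 4.

Equivalence classes: [1=2], [3=4].
Quotient map π: X → X/∼ sends 1 ↦ [1=2], 2 ↦ [1=2], 3 ↦ [3=4], 4 ↦ [3=4].
For each subset V ⊆ X/∼, compute π^{-1}(V) ⊆ X and check whether π^{-1}(V) ∈ τ. V is open in τ_Q iff π^{-1}(V) ∈ τ.
  V = {}: π^{-1}(V) = ∅ ∈ τ ✓.
  V = {[1=2]}: π^{-1}(V) = {1, 2} ∈ τ ✓.
  V = {[3=4]}: π^{-1}(V) = {3, 4} ∈ τ ✓.
  V = {[1=2], [3=4]}: π^{-1}(V) = {1, 2, 3, 4} ∈ τ ✓.
Open sets in the quotient: τ_Q = {{}, {[1=2]}, {[3=4]}, {[1=2], [3=4]}} (4 elements).


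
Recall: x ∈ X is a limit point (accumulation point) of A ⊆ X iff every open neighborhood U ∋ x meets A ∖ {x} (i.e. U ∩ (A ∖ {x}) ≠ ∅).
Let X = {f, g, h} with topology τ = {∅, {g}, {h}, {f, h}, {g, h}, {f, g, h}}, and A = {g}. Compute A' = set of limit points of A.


A' = ∅

For each x ∈ X, list the open sets U ∈ τ with x ∈ U, then check whether U ∩ (A ∖ {x}) ≠ ∅ for every such U.
  x = f: open {f, h} ∋ x has {f, h} ∩ (A ∖ {f}) = ∅, so x is NOT a limit point.
  x = g: open {g} ∋ x has {g} ∩ (A ∖ {g}) = ∅, so x is NOT a limit point.
  x = h: open {h} ∋ x has {h} ∩ (A ∖ {h}) = ∅, so x is NOT a limit point.
Collecting: A' = ∅.


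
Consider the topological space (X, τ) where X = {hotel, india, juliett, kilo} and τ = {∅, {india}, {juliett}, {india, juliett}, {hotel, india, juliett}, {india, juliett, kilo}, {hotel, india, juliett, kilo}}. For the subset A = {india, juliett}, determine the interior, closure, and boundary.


int(A) = {india, juliett}, cl(A) = {hotel, india, juliett, kilo}, ∂A = {hotel, kilo}.

Closed sets in (X, τ) are complements of opens:
  closed(X, τ) = {∅, {hotel}, {kilo}, {hotel, kilo}, {hotel, india, kilo}, {hotel, juliett, kilo}, {hotel, india, juliett, kilo}}.
int(A) = ⋃ {U ∈ τ : U ⊆ A}. Opens contained in A: ∅, {india}, {juliett}, {india, juliett}.
Taking the union of these: int(A) = {india, juliett}.
cl(A) = ⋂ {C closed : A ⊆ C}. Closed sets containing A: {hotel, india, juliett, kilo}.
Intersecting these: cl(A) = {hotel, india, juliett, kilo}.
∂A = cl(A) ∖ int(A) = {hotel, india, juliett, kilo} ∖ {india, juliett} = {hotel, kilo}.


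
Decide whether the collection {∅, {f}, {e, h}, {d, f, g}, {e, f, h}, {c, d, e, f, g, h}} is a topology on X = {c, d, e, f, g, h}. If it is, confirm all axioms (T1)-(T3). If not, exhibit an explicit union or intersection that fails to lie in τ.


τ is NOT a topology on X.

Axiom (T1): ∅ ∈ τ? Yes; X ∈ τ? Yes.
Axiom (T2/T3): check pairwise unions and intersections of members of τ.
Counterexample for (T2): {e, h} ∪ {d, f, g} = {d, e, f, g, h} ∉ τ. Therefore τ is NOT a topology.


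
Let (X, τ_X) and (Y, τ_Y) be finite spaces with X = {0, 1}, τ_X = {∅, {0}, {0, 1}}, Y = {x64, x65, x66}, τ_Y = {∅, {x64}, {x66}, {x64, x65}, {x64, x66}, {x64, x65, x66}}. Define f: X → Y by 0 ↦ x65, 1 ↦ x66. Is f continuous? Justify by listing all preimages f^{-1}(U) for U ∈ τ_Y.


f is NOT continuous.

Compute f^{-1}(U) for each U ∈ τ_Y:
  U = ∅: f^{-1}(U) = ∅ ∈ τ_X ✓.
  U = {x64}: f^{-1}(U) = ∅ ∈ τ_X ✓.
  U = {x66}: f^{-1}(U) = {1} ∉ τ_X ✗.
  U = {x64, x65}: f^{-1}(U) = {0} ∈ τ_X ✓.
  U = {x64, x66}: f^{-1}(U) = {1} ∉ τ_X ✗.
  U = {x64, x65, x66}: f^{-1}(U) = {0, 1} ∈ τ_X ✓.
Found U = {x66} with f^{-1}(U) = {1} not in τ_X. Therefore f is NOT continuous.


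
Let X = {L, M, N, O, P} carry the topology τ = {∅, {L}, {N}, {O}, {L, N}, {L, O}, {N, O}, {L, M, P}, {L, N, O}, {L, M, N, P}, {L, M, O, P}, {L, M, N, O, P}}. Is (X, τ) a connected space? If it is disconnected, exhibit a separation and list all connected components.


(X, τ) is disconnected; components = [{N}, {O}, {L, M, P}].

Find clopen sets (U ∈ τ with X ∖ U ∈ τ):
  U = ∅, X ∖ U = {L, M, N, O, P} — both open, so U is clopen.
  U = {N}, X ∖ U = {L, M, O, P} — both open, so U is clopen.
  U = {O}, X ∖ U = {L, M, N, P} — both open, so U is clopen.
  U = {N, O}, X ∖ U = {L, M, P} — both open, so U is clopen.
  U = {L, M, P}, X ∖ U = {N, O} — both open, so U is clopen.
  U = {L, M, N, P}, X ∖ U = {O} — both open, so U is clopen.
  U = {L, M, O, P}, X ∖ U = {N} — both open, so U is clopen.
  U = {L, M, N, O, P}, X ∖ U = ∅ — both open, so U is clopen.
Nontrivial clopen(s) exist: e.g. {N, O}. So (X, τ) is disconnected.
Compute connected components by grouping points that agree on all clopens:
  component: {N}
  component: {O}
  component: {L, M, P}


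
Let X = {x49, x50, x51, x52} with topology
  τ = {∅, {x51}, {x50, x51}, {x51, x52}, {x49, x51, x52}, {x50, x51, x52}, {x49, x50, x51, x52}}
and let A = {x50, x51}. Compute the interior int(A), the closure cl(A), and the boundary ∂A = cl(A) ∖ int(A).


int(A) = {x50, x51}, cl(A) = {x49, x50, x51, x52}, ∂A = {x49, x52}.

Closed sets in (X, τ) are complements of opens:
  closed(X, τ) = {∅, {x49}, {x50}, {x49, x50}, {x49, x52}, {x49, x50, x52}, {x49, x50, x51, x52}}.
int(A) = ⋃ {U ∈ τ : U ⊆ A}. Opens contained in A: ∅, {x51}, {x50, x51}.
Taking the union of these: int(A) = {x50, x51}.
cl(A) = ⋂ {C closed : A ⊆ C}. Closed sets containing A: {x49, x50, x51, x52}.
Intersecting these: cl(A) = {x49, x50, x51, x52}.
∂A = cl(A) ∖ int(A) = {x49, x50, x51, x52} ∖ {x50, x51} = {x49, x52}.


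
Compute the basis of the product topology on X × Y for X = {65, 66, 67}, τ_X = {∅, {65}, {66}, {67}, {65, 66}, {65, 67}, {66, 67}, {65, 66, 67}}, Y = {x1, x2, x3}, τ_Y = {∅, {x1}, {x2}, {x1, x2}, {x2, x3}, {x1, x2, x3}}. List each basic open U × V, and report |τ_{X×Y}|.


Basis B = {∅ × ∅, {65} × {x1}, {65} × {x2}, {66} × {x1}, {66} × {x2}, {67} × {x1}, {67} × {x2}, {65} × {x1, x2}, {65, 66} × {x1}, {65, 67} × {x1}, {65} × {x2, x3}, {65, 66} × {x2}, {65, 67} × {x2}, {66} × {x1, x2}, {66, 67} × {x1}, {66} × {x2, x3}, {66, 67} × {x2}, {67} × {x1, x2}, {67} × {x2, x3}, {65} × {x1, x2, x3}, {65, 66, 67} × {x1}, {65, 66, 67} × {x2}, {66} × {x1, x2, x3}, {67} × {x1, x2, x3}, {65, 66} × {x1, x2}, {65, 67} × {x1, x2}, {65, 66} × {x2, x3}, {65, 67} × {x2, x3}, {66, 67} × {x1, x2}, {66, 67} × {x2, x3}, {65, 66} × {x1, x2, x3}, {65, 67} × {x1, x2, x3}, {65, 66, 67} × {x1, x2}, {65, 66, 67} × {x2, x3}, {66, 67} × {x1, x2, x3}, {65, 66, 67} × {x1, x2, x3}}; |τ_{X×Y}| = 216.

Enumerate products U × V with U ∈ τ_X, V ∈ τ_Y (deduplicated):
  ∅ × ∅ = {} (∅)
  {65} × {x1} = {(65,x1)}
  {65} × {x2} = {(65,x2)}
  {66} × {x1} = {(66,x1)}
  {66} × {x2} = {(66,x2)}
  {67} × {x1} = {(67,x1)}
  {67} × {x2} = {(67,x2)}
  {65} × {x1, x2} = {(65,x1), (65,x2)}
  {65, 66} × {x1} = {(65,x1), (66,x1)}
  {65, 67} × {x1} = {(65,x1), (67,x1)}
  {65} × {x2, x3} = {(65,x2), (65,x3)}
  {65, 66} × {x2} = {(65,x2), (66,x2)}
  {65, 67} × {x2} = {(65,x2), (67,x2)}
  {66} × {x1, x2} = {(66,x1), (66,x2)}
  {66, 67} × {x1} = {(66,x1), (67,x1)}
  {66} × {x2, x3} = {(66,x2), (66,x3)}
  {66, 67} × {x2} = {(66,x2), (67,x2)}
  {67} × {x1, x2} = {(67,x1), (67,x2)}
  {67} × {x2, x3} = {(67,x2), (67,x3)}
  {65} × {x1, x2, x3} = {(65,x1), (65,x2), (65,x3)}
  {65, 66, 67} × {x1} = {(65,x1), (66,x1), (67,x1)}
  {65, 66, 67} × {x2} = {(65,x2), (66,x2), (67,x2)}
  {66} × {x1, x2, x3} = {(66,x1), (66,x2), (66,x3)}
  {67} × {x1, x2, x3} = {(67,x1), (67,x2), (67,x3)}
  {65, 66} × {x1, x2} = {(65,x1), (65,x2), (66,x1), (66,x2)}
  {65, 67} × {x1, x2} = {(65,x1), (65,x2), (67,x1), (67,x2)}
  {65, 66} × {x2, x3} = {(65,x2), (65,x3), (66,x2), (66,x3)}
  {65, 67} × {x2, x3} = {(65,x2), (65,x3), (67,x2), (67,x3)}
  {66, 67} × {x1, x2} = {(66,x1), (66,x2), (67,x1), (67,x2)}
  {66, 67} × {x2, x3} = {(66,x2), (66,x3), (67,x2), (67,x3)}
  {65, 66} × {x1, x2, x3} = {(65,x1), (65,x2), (65,x3), (66,x1), (66,x2), (66,x3)}
  {65, 67} × {x1, x2, x3} = {(65,x1), (65,x2), (65,x3), (67,x1), (67,x2), (67,x3)}
  {65, 66, 67} × {x1, x2} = {(65,x1), (65,x2), (66,x1), (66,x2), (67,x1), (67,x2)}
  {65, 66, 67} × {x2, x3} = {(65,x2), (65,x3), (66,x2), (66,x3), (67,x2), (67,x3)}
  {66, 67} × {x1, x2, x3} = {(66,x1), (66,x2), (66,x3), (67,x1), (67,x2), (67,x3)}
  {65, 66, 67} × {x1, x2, x3} = {(65,x1), (65,x2), (65,x3), (66,x1), (66,x2), (66,x3), (67,x1), (67,x2), (67,x3)}
These 36 distinct sets form the basis B.
Close under arbitrary unions to get τ_{X×Y}; counting gives |τ_{X×Y}| = 216.


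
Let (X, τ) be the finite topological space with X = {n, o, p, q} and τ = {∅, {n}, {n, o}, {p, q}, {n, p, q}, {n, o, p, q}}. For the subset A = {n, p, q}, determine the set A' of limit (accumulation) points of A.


A' = {o, p, q}

For each x ∈ X, list the open sets U ∈ τ with x ∈ U, then check whether U ∩ (A ∖ {x}) ≠ ∅ for every such U.
  x = n: open {n} ∋ x has {n} ∩ (A ∖ {n}) = ∅, so x is NOT a limit point.
  x = o: opens ∋ x are {n, o}, {n, o, p, q}; each meets A ∖ {o}, so x IS a limit point.
  x = p: opens ∋ x are {p, q}, {n, p, q}, {n, o, p, q}; each meets A ∖ {p}, so x IS a limit point.
  x = q: opens ∋ x are {p, q}, {n, p, q}, {n, o, p, q}; each meets A ∖ {q}, so x IS a limit point.
Collecting: A' = {o, p, q}.


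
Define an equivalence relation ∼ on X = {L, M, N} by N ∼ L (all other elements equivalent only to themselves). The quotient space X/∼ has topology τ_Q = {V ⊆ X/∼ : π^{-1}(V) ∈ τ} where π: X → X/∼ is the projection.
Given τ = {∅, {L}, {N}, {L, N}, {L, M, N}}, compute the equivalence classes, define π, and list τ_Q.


X/∼ = {[L=N], [M]}; |τ_Q| = 3.

Equivalence classes: [L=N], [M].
Quotient map π: X → X/∼ sends L ↦ [L=N], M ↦ [M], N ↦ [L=N].
For each subset V ⊆ X/∼, compute π^{-1}(V) ⊆ X and check whether π^{-1}(V) ∈ τ. V is open in τ_Q iff π^{-1}(V) ∈ τ.
  V = {}: π^{-1}(V) = ∅ ∈ τ ✓.
  V = {[L=N]}: π^{-1}(V) = {L, N} ∈ τ ✓.
  V = {[M]}: π^{-1}(V) = {M} ∉ τ ✗.
  V = {[L=N], [M]}: π^{-1}(V) = {L, M, N} ∈ τ ✓.
Open sets in the quotient: τ_Q = {{}, {[L=N]}, {[L=N], [M]}} (3 elements).


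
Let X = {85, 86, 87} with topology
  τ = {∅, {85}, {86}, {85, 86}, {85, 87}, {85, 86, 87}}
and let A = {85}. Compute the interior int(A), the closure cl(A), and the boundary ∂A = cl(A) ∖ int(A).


int(A) = {85}, cl(A) = {85, 87}, ∂A = {87}.

Closed sets in (X, τ) are complements of opens:
  closed(X, τ) = {∅, {86}, {87}, {85, 87}, {86, 87}, {85, 86, 87}}.
int(A) = ⋃ {U ∈ τ : U ⊆ A}. Opens contained in A: ∅, {85}.
Taking the union of these: int(A) = {85}.
cl(A) = ⋂ {C closed : A ⊆ C}. Closed sets containing A: {85, 87}, {85, 86, 87}.
Intersecting these: cl(A) = {85, 87}.
∂A = cl(A) ∖ int(A) = {85, 87} ∖ {85} = {87}.


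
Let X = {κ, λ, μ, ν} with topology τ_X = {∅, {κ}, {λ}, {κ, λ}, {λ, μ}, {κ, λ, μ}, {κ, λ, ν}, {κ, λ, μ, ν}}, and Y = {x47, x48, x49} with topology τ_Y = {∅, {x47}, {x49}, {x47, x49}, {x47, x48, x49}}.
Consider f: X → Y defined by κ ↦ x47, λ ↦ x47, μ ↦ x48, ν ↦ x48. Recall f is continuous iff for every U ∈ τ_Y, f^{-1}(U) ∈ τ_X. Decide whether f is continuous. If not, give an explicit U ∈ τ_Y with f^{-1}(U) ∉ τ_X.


f IS continuous.

Compute f^{-1}(U) for each U ∈ τ_Y:
  U = ∅: f^{-1}(U) = ∅ ∈ τ_X ✓.
  U = {x47}: f^{-1}(U) = {κ, λ} ∈ τ_X ✓.
  U = {x49}: f^{-1}(U) = ∅ ∈ τ_X ✓.
  U = {x47, x49}: f^{-1}(U) = {κ, λ} ∈ τ_X ✓.
  U = {x47, x48, x49}: f^{-1}(U) = {κ, λ, μ, ν} ∈ τ_X ✓.
Every preimage lies in τ_X, so f IS continuous.


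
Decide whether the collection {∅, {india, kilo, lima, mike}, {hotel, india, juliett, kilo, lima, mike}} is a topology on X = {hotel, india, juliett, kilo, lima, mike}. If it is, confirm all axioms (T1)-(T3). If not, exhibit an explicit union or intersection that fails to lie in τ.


τ IS a topology on X.

Axiom (T1): ∅ ∈ τ? Yes; X ∈ τ? Yes.
Axiom (T2/T3): check pairwise unions and intersections of members of τ.
All pairwise intersections and unions checked — each lies in τ. Therefore τ satisfies (T1), (T2), (T3): it IS a topology on X.


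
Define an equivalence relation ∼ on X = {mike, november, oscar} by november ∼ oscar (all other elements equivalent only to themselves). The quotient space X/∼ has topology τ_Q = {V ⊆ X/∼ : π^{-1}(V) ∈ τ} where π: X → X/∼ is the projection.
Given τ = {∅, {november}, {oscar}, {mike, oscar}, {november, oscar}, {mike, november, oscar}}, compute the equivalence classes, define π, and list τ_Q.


X/∼ = {[mike], [november=oscar]}; |τ_Q| = 3.

Equivalence classes: [mike], [november=oscar].
Quotient map π: X → X/∼ sends mike ↦ [mike], november ↦ [november=oscar], oscar ↦ [november=oscar].
For each subset V ⊆ X/∼, compute π^{-1}(V) ⊆ X and check whether π^{-1}(V) ∈ τ. V is open in τ_Q iff π^{-1}(V) ∈ τ.
  V = {}: π^{-1}(V) = ∅ ∈ τ ✓.
  V = {[mike]}: π^{-1}(V) = {mike} ∉ τ ✗.
  V = {[november=oscar]}: π^{-1}(V) = {november, oscar} ∈ τ ✓.
  V = {[mike], [november=oscar]}: π^{-1}(V) = {mike, november, oscar} ∈ τ ✓.
Open sets in the quotient: τ_Q = {{}, {[november=oscar]}, {[mike], [november=oscar]}} (3 elements).


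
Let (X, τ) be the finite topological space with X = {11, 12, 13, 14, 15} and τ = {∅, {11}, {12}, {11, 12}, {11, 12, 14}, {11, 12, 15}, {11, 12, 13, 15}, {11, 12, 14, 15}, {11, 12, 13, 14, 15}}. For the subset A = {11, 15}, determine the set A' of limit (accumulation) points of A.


A' = {13, 14, 15}

For each x ∈ X, list the open sets U ∈ τ with x ∈ U, then check whether U ∩ (A ∖ {x}) ≠ ∅ for every such U.
  x = 11: open {11} ∋ x has {11} ∩ (A ∖ {11}) = ∅, so x is NOT a limit point.
  x = 12: open {12} ∋ x has {12} ∩ (A ∖ {12}) = ∅, so x is NOT a limit point.
  x = 13: opens ∋ x are {11, 12, 13, 15}, {11, 12, 13, 14, 15}; each meets A ∖ {13}, so x IS a limit point.
  x = 14: opens ∋ x are {11, 12, 14}, {11, 12, 14, 15}, {11, 12, 13, 14, 15}; each meets A ∖ {14}, so x IS a limit point.
  x = 15: opens ∋ x are {11, 12, 15}, {11, 12, 13, 15}, {11, 12, 14, 15}, {11, 12, 13, 14, 15}; each meets A ∖ {15}, so x IS a limit point.
Collecting: A' = {13, 14, 15}.


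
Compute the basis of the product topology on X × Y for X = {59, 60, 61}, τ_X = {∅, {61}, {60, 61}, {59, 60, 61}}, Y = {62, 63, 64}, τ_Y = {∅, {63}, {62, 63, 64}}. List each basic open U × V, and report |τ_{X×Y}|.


Basis B = {∅ × ∅, {61} × {63}, {60, 61} × {63}, {59, 60, 61} × {63}, {61} × {62, 63, 64}, {60, 61} × {62, 63, 64}, {59, 60, 61} × {62, 63, 64}}; |τ_{X×Y}| = 10.

Enumerate products U × V with U ∈ τ_X, V ∈ τ_Y (deduplicated):
  ∅ × ∅ = {} (∅)
  {61} × {63} = {(61,63)}
  {60, 61} × {63} = {(60,63), (61,63)}
  {59, 60, 61} × {63} = {(59,63), (60,63), (61,63)}
  {61} × {62, 63, 64} = {(61,62), (61,63), (61,64)}
  {60, 61} × {62, 63, 64} = {(60,62), (60,63), (60,64), (61,62), (61,63), (61,64)}
  {59, 60, 61} × {62, 63, 64} = {(59,62), (59,63), (59,64), (60,62), (60,63), (60,64), (61,62), (61,63), (61,64)}
These 7 distinct sets form the basis B.
Close under arbitrary unions to get τ_{X×Y}; counting gives |τ_{X×Y}| = 10.


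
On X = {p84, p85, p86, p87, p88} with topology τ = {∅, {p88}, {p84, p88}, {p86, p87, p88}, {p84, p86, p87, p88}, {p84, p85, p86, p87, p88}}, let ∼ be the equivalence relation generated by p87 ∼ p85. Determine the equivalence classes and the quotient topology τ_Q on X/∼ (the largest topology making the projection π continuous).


X/∼ = {[p84], [p85=p87], [p86], [p88]}; |τ_Q| = 4.

Equivalence classes: [p84], [p85=p87], [p86], [p88].
Quotient map π: X → X/∼ sends p84 ↦ [p84], p85 ↦ [p85=p87], p86 ↦ [p86], p87 ↦ [p85=p87], p88 ↦ [p88].
For each subset V ⊆ X/∼, compute π^{-1}(V) ⊆ X and check whether π^{-1}(V) ∈ τ. V is open in τ_Q iff π^{-1}(V) ∈ τ.
  V = {}: π^{-1}(V) = ∅ ∈ τ ✓.
  V = {[p84]}: π^{-1}(V) = {p84} ∉ τ ✗.
  V = {[p85=p87]}: π^{-1}(V) = {p85, p87} ∉ τ ✗.
  V = {[p84], [p85=p87]}: π^{-1}(V) = {p84, p85, p87} ∉ τ ✗.
  V = {[p86]}: π^{-1}(V) = {p86} ∉ τ ✗.
  V = {[p84], [p86]}: π^{-1}(V) = {p84, p86} ∉ τ ✗.
  V = {[p85=p87], [p86]}: π^{-1}(V) = {p85, p86, p87} ∉ τ ✗.
  V = {[p84], [p85=p87], [p86]}: π^{-1}(V) = {p84, p85, p86, p87} ∉ τ ✗.
  V = {[p88]}: π^{-1}(V) = {p88} ∈ τ ✓.
  V = {[p84], [p88]}: π^{-1}(V) = {p84, p88} ∈ τ ✓.
  V = {[p85=p87], [p88]}: π^{-1}(V) = {p85, p87, p88} ∉ τ ✗.
  V = {[p84], [p85=p87], [p88]}: π^{-1}(V) = {p84, p85, p87, p88} ∉ τ ✗.
  V = {[p86], [p88]}: π^{-1}(V) = {p86, p88} ∉ τ ✗.
  V = {[p84], [p86], [p88]}: π^{-1}(V) = {p84, p86, p88} ∉ τ ✗.
  V = {[p85=p87], [p86], [p88]}: π^{-1}(V) = {p85, p86, p87, p88} ∉ τ ✗.
  V = {[p84], [p85=p87], [p86], [p88]}: π^{-1}(V) = {p84, p85, p86, p87, p88} ∈ τ ✓.
Open sets in the quotient: τ_Q = {{}, {[p88]}, {[p84], [p88]}, {[p84], [p85=p87], [p86], [p88]}} (4 elements).


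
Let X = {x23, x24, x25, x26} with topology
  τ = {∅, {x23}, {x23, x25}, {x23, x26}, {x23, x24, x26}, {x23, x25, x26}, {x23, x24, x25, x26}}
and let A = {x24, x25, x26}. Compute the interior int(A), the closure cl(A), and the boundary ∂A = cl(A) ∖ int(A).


int(A) = ∅, cl(A) = {x24, x25, x26}, ∂A = {x24, x25, x26}.

Closed sets in (X, τ) are complements of opens:
  closed(X, τ) = {∅, {x24}, {x25}, {x24, x25}, {x24, x26}, {x24, x25, x26}, {x23, x24, x25, x26}}.
int(A) = ⋃ {U ∈ τ : U ⊆ A}. Opens contained in A: ∅.
Taking the union of these: int(A) = ∅.
cl(A) = ⋂ {C closed : A ⊆ C}. Closed sets containing A: {x24, x25, x26}, {x23, x24, x25, x26}.
Intersecting these: cl(A) = {x24, x25, x26}.
∂A = cl(A) ∖ int(A) = {x24, x25, x26} ∖ ∅ = {x24, x25, x26}.


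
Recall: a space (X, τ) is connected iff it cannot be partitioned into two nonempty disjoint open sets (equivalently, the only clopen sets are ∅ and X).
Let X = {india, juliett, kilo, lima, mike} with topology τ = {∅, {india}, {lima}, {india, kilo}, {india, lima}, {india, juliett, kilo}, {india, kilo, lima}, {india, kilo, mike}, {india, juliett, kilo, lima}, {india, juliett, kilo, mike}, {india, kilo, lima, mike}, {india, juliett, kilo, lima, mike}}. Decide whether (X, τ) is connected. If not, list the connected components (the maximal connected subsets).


(X, τ) is disconnected; components = [{lima}, {india, juliett, kilo, mike}].

Find clopen sets (U ∈ τ with X ∖ U ∈ τ):
  U = ∅, X ∖ U = {india, juliett, kilo, lima, mike} — both open, so U is clopen.
  U = {lima}, X ∖ U = {india, juliett, kilo, mike} — both open, so U is clopen.
  U = {india, juliett, kilo, mike}, X ∖ U = {lima} — both open, so U is clopen.
  U = {india, juliett, kilo, lima, mike}, X ∖ U = ∅ — both open, so U is clopen.
Nontrivial clopen(s) exist: e.g. {lima}. So (X, τ) is disconnected.
Compute connected components by grouping points that agree on all clopens:
  component: {lima}
  component: {india, juliett, kilo, mike}


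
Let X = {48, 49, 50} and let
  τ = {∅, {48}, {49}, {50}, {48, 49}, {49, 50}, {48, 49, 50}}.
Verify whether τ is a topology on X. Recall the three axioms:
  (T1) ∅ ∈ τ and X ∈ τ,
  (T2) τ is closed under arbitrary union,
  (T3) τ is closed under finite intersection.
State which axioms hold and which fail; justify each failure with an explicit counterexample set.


τ is NOT a topology on X.

Axiom (T1): ∅ ∈ τ? Yes; X ∈ τ? Yes.
Axiom (T2/T3): check pairwise unions and intersections of members of τ.
Counterexample for (T2): {48} ∪ {50} = {48, 50} ∉ τ. Therefore τ is NOT a topology.


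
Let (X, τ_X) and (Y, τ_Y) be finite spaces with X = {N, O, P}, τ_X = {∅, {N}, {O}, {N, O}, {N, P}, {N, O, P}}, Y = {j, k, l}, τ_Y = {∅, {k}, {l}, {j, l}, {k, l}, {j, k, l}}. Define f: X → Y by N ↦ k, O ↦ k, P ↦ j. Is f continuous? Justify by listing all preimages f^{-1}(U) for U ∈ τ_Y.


f is NOT continuous.

Compute f^{-1}(U) for each U ∈ τ_Y:
  U = ∅: f^{-1}(U) = ∅ ∈ τ_X ✓.
  U = {k}: f^{-1}(U) = {N, O} ∈ τ_X ✓.
  U = {l}: f^{-1}(U) = ∅ ∈ τ_X ✓.
  U = {j, l}: f^{-1}(U) = {P} ∉ τ_X ✗.
  U = {k, l}: f^{-1}(U) = {N, O} ∈ τ_X ✓.
  U = {j, k, l}: f^{-1}(U) = {N, O, P} ∈ τ_X ✓.
Found U = {j, l} with f^{-1}(U) = {P} not in τ_X. Therefore f is NOT continuous.


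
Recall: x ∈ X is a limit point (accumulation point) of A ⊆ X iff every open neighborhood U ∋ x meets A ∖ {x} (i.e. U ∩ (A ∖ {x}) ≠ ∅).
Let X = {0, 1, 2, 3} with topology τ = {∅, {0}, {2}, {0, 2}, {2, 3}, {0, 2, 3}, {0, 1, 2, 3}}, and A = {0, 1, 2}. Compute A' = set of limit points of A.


A' = {1, 3}

For each x ∈ X, list the open sets U ∈ τ with x ∈ U, then check whether U ∩ (A ∖ {x}) ≠ ∅ for every such U.
  x = 0: open {0} ∋ x has {0} ∩ (A ∖ {0}) = ∅, so x is NOT a limit point.
  x = 1: opens ∋ x are {0, 1, 2, 3}; each meets A ∖ {1}, so x IS a limit point.
  x = 2: open {2} ∋ x has {2} ∩ (A ∖ {2}) = ∅, so x is NOT a limit point.
  x = 3: opens ∋ x are {2, 3}, {0, 2, 3}, {0, 1, 2, 3}; each meets A ∖ {3}, so x IS a limit point.
Collecting: A' = {1, 3}.
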